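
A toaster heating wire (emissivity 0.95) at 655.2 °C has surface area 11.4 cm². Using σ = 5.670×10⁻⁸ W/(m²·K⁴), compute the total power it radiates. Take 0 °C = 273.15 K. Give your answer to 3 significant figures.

P ≈ 45.6 W

T = 655.2 °C + 273.15 = 928.35 K.
Area A = 11.4 cm² = 1.14×10⁻³ m².
P = εσAT⁴ = 0.95 × 5.670×10⁻⁸ × 1.14×10⁻³ × (928.35)⁴ = 45.6 W.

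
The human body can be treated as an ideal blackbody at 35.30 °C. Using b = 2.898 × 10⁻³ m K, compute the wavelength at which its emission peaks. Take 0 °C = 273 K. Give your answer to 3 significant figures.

λ_max ≈ 9.40 μm

T = 35.30 °C + 273 = 308.30 K.
Wien's displacement law: λ_max = b/T = (2.898×10⁻³ m·K)/(308.30 K) = 9.400×10⁻⁶ m.
That is 9.40 μm, in the infrared range.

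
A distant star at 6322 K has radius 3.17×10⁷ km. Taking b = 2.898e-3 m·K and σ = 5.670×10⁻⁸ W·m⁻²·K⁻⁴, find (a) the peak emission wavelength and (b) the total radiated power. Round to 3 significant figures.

(a) λ_max = b/T = 2.898×10⁻³/6322 = 4.584×10⁻⁷ m = 0.458 μm.
Surface area A = 4πR² = 4π(3.17×10¹⁰ m)² = 1.26278×10²² m².
(b) P = σAT⁴ = 5.670×10⁻⁸×1.26278×10²²×(6322)⁴ = 1.14×10³⁰ W.

λ_max ≈ 0.458 μm; P ≈ 1.14×10³⁰ W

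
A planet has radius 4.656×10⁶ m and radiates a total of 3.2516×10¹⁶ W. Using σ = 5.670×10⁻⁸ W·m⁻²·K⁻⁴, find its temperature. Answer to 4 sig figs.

T ≈ 214.2 K

Surface area A = 4πR² = 4π(4.656×10⁶ m)² = 2.72418×10¹⁴ m².
P = σAT⁴ ⇒ T = (P/(σA))^(1/4) = (3.2516×10¹⁶/(5.670×10⁻⁸×2.72418×10¹⁴))^(1/4) = 214.2 K.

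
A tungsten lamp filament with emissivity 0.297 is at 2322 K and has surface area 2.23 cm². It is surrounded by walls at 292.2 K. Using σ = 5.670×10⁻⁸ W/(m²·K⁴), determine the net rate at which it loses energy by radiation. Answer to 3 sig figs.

Net loss ≈ 109 W

Area A = 2.23 cm² = 2.23×10⁻⁴ m².
Net radiated power P_net = εσA(T⁴ − T₀⁴) = 0.297×5.670×10⁻⁸×2.23×10⁻⁴×(2322⁴ − 292.2⁴).
T⁴ − T₀⁴ = 2.90703×10¹³ − 7.28989×10⁹ = 2.90630×10¹³ K⁴, so P_net = 109 W.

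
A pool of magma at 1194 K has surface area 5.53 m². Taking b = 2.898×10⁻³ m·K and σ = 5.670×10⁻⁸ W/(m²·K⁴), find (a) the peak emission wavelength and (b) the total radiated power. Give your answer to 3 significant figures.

λ_max ≈ 2.43×10³ nm; P ≈ 6.37×10⁵ W

(a) λ_max = b/T = 2.898×10⁻³/1194 = 2.427×10⁻⁶ m = 2.43×10³ nm.
Area A = 5.53 m².
(b) P = σAT⁴ = 5.670×10⁻⁸×5.53×(1194)⁴ = 6.37×10⁵ W.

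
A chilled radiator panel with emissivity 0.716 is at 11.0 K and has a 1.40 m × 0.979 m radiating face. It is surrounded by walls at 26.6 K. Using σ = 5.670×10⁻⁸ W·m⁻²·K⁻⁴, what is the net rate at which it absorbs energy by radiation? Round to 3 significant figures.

Area A = 1.40 × 0.979 = 1.3706 m².
Net radiated power P_net = εσA(T⁴ − T₀⁴) = 0.716×5.670×10⁻⁸×1.3706×(11.0⁴ − 26.6⁴).
T⁴ − T₀⁴ = 14641.0 − 5.00641×10⁵ = -4.86000×10⁵ K⁴, so P_net = -0.0270 W — negative, meaning a net gain of 0.0270 W.

Net gain ≈ 0.0270 W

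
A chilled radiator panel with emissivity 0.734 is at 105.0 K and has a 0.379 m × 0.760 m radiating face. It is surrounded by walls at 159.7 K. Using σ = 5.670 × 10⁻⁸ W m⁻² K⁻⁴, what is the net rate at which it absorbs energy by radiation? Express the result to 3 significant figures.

Net gain ≈ 6.34 W

Area A = 0.379 × 0.760 = 0.28804 m².
Net radiated power P_net = εσA(T⁴ − T₀⁴) = 0.734×5.670×10⁻⁸×0.28804×(105.0⁴ − 159.7⁴).
T⁴ − T₀⁴ = 1.21551×10⁸ − 6.50459×10⁸ = -5.28908×10⁸ K⁴, so P_net = -6.34 W — negative, meaning a net gain of 6.34 W.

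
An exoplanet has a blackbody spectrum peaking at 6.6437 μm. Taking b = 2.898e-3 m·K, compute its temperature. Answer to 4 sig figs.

T ≈ 436.2 K

Wien's law gives T = b/λ_max = (2.898×10⁻³ m·K)/(6.6437×10⁻⁶ m) = 436.2 K.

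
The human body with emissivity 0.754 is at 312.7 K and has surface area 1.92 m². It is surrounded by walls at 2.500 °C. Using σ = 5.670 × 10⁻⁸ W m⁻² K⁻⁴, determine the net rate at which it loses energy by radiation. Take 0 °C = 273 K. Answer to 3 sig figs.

Net loss ≈ 312 W

Surroundings: T = 2.500 °C + 273 = 275.500 K.
Area A = 1.92 m².
Net radiated power P_net = εσA(T⁴ − T₀⁴) = 0.754×5.670×10⁻⁸×1.92×(312.7⁴ − 275.500⁴).
T⁴ − T₀⁴ = 9.56118×10⁹ − 5.76085×10⁹ = 3.80033×10⁹ K⁴, so P_net = 312 W.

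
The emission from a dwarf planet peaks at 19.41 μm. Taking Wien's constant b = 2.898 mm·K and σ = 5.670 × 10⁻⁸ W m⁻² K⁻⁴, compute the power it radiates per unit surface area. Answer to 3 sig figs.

I ≈ 28.2 W/m²

Wien's law: T = b/λ_max = 2.898×10⁻³/1.941×10⁻⁵ = 149.304 K.
Then I = σT⁴ = 5.670×10⁻⁸×(149.304)⁴ = 28.2 W/m².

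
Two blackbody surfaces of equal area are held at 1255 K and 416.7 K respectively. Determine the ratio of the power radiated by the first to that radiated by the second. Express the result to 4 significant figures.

P₁/P₂ ≈ 82.28

With equal areas, P₁/P₂ = (T₁/T₂)⁴ = (1255/416.7)⁴ = 82.28.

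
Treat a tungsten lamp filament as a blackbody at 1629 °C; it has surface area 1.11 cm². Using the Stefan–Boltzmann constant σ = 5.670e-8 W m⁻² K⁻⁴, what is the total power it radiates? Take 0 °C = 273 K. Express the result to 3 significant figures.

P ≈ 82.4 W

T = 1629 °C + 273 = 1902 K.
Area A = 1.11 cm² = 1.11×10⁻⁴ m².
P = σAT⁴ = 5.670×10⁻⁸ × 1.11×10⁻⁴ × (1902)⁴ = 82.4 W.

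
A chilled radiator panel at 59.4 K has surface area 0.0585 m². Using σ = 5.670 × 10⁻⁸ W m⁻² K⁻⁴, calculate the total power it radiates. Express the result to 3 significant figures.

Area A = 0.0585 m².
P = σAT⁴ = 5.670×10⁻⁸ × 0.0585 × (59.4)⁴ = 0.0413 W.

P ≈ 0.0413 W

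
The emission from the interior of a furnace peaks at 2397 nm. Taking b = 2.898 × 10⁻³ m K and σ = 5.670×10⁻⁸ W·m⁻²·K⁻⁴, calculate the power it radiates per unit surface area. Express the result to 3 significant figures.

Wien's law: T = b/λ_max = 2.898×10⁻³/2.397×10⁻⁶ = 1209.01 K.
Then I = σT⁴ = 5.670×10⁻⁸×(1209.01)⁴ = 1.21×10⁵ W/m².

I ≈ 1.21×10⁵ W/m²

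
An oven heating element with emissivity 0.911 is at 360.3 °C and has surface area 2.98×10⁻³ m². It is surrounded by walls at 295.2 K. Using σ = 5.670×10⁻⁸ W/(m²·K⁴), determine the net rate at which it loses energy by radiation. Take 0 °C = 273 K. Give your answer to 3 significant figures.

Net loss ≈ 23.6 W

T = 360.3 °C + 273 = 633.3 K.
Area A = 2.98×10⁻³ m².
Net radiated power P_net = εσA(T⁴ − T₀⁴) = 0.911×5.670×10⁻⁸×2.98×10⁻³×(633.3⁴ − 295.2⁴).
T⁴ − T₀⁴ = 1.60856×10¹¹ − 7.59391×10⁹ = 1.53262×10¹¹ K⁴, so P_net = 23.6 W.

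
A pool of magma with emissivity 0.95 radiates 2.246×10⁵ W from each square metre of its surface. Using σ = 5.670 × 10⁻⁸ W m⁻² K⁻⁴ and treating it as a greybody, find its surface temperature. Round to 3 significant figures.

T ≈ 1.43×10³ K

I = εσT⁴, so T = (I/εσ)^(1/4) = (2.246×10⁵/(0.95×5.670×10⁻⁸))^(1/4) = 1.43×10³ K.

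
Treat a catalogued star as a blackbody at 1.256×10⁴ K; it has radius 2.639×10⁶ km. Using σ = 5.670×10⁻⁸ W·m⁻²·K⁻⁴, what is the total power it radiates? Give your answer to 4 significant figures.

P ≈ 1.235×10²⁹ W

Surface area A = 4πR² = 4π(2.639×10⁹ m)² = 8.75162×10¹⁹ m².
P = σAT⁴ = 5.670×10⁻⁸ × 8.75162×10¹⁹ × (1.256×10⁴)⁴ = 1.235×10²⁹ W.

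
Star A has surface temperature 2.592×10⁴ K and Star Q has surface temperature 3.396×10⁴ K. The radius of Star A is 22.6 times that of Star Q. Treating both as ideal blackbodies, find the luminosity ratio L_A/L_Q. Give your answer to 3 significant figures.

L_A/L_Q ≈ 173

L ∝ R²T⁴, so L_A/L_Q = (R_A/R_Q)²(T_A/T_Q)⁴ = (22.6)² × (2.592×10⁴/3.396×10⁴)⁴ = 510.76 × 0.339367 = 173.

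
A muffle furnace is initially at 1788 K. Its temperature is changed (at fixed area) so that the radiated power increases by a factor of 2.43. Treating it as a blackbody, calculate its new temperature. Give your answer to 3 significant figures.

T₂ ≈ 2.23×10³ K

P ∝ T⁴, so T₂/T₁ = (P₂/P₁)^(1/4) = (2.43)^(1/4) = 1.24854.
T₂ = 1788 × 1.24854 = 2.23×10³ K.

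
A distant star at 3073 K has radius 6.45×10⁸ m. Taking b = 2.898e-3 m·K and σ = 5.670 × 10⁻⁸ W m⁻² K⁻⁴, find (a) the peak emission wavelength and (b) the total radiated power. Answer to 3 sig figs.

(a) λ_max = b/T = 2.898×10⁻³/3073 = 9.431×10⁻⁷ m = 943 nm.
Surface area A = 4πR² = 4π(6.45×10⁸ m)² = 5.22792×10¹⁸ m².
(b) P = σAT⁴ = 5.670×10⁻⁸×5.22792×10¹⁸×(3073)⁴ = 2.64×10²⁵ W.

λ_max ≈ 943 nm; P ≈ 2.64×10²⁵ W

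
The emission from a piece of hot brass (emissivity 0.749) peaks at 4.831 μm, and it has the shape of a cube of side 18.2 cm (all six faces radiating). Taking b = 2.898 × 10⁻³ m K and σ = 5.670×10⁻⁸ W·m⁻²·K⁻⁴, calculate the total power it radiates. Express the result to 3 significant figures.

P ≈ 1.09×10³ W

Wien's law: T = b/λ_max = 2.898×10⁻³/4.831×10⁻⁶ = 599.876 K.
Area A = 6s² = 6×(0.182 m)² = 0.198744 m².
Then P = εσAT⁴ = 0.749×5.670×10⁻⁸×0.198744×(599.876)⁴ = 1.09×10³ W.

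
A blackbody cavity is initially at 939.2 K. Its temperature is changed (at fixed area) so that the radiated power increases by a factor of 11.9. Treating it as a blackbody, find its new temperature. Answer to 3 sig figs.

T₂ ≈ 1.74×10³ K

P ∝ T⁴, so T₂/T₁ = (P₂/P₁)^(1/4) = (11.9)^(1/4) = 1.85732.
T₂ = 939.2 × 1.85732 = 1.74×10³ K.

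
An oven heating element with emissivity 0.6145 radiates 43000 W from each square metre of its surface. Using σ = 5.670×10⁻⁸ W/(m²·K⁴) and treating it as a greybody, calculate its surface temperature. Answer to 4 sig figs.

T ≈ 1054 K

I = εσT⁴, so T = (I/εσ)^(1/4) = (43000/(0.6145×5.670×10⁻⁸))^(1/4) = 1054 K.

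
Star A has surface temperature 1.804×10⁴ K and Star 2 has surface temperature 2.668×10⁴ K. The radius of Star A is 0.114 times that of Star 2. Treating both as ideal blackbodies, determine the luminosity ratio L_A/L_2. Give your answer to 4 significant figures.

L_A/L_2 ≈ 2.717×10⁻³

L ∝ R²T⁴, so L_A/L_2 = (R_A/R_2)²(T_A/T_2)⁴ = (0.114)² × (1.804×10⁴/2.668×10⁴)⁴ = 0.012996 × 0.209027 = 2.717×10⁻³.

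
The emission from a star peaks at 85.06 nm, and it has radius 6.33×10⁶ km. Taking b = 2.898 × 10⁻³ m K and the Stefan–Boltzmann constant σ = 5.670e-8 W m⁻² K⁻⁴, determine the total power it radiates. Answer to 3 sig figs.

P ≈ 3.85×10³¹ W

Wien's law: T = b/λ_max = 2.898×10⁻³/8.506×10⁻⁸ = 34070.1 K.
Surface area A = 4πR² = 4π(6.33×10⁹ m)² = 5.03521×10²⁰ m².
Then P = σAT⁴ = 5.670×10⁻⁸×5.03521×10²⁰×(34070.1)⁴ = 3.85×10³¹ W.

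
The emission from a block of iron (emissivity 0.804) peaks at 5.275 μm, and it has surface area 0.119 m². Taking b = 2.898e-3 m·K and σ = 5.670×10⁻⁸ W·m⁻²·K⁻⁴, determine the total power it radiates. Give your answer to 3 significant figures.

Wien's law: T = b/λ_max = 2.898×10⁻³/5.275×10⁻⁶ = 549.384 K.
Area A = 0.119 m².
Then P = εσAT⁴ = 0.804×5.670×10⁻⁸×0.119×(549.384)⁴ = 494 W.

P ≈ 494 W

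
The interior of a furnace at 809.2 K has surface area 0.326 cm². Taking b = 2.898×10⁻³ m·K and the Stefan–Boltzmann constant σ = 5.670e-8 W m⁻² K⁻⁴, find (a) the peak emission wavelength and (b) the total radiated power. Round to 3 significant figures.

(a) λ_max = b/T = 2.898×10⁻³/809.2 = 3.581×10⁻⁶ m = 3.58 μm.
Area A = 0.326 cm² = 3.26×10⁻⁵ m².
(b) P = σAT⁴ = 5.670×10⁻⁸×3.26×10⁻⁵×(809.2)⁴ = 0.793 W.

λ_max ≈ 3.58 μm; P ≈ 0.793 W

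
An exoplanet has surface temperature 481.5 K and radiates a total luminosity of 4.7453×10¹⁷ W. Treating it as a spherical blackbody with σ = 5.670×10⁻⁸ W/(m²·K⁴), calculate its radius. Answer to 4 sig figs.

L = 4πR²σT⁴ ⇒ R = √(L/(4πσT⁴)).
σT⁴ = 3047.67 W/m², so R = √(4.7453×10¹⁷/(4π×3047.67)) = 3.520×10⁶ m.

R ≈ 3.520×10⁶ m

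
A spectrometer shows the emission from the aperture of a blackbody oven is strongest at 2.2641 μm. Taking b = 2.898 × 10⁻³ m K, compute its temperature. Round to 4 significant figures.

Wien's law gives T = b/λ_max = (2.898×10⁻³ m·K)/(2.2641×10⁻⁶ m) = 1280 K.

T ≈ 1280 K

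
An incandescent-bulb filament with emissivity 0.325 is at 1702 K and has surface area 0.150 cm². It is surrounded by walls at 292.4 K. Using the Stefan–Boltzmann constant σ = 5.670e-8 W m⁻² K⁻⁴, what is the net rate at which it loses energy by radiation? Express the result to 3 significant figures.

Area A = 0.150 cm² = 1.50×10⁻⁵ m².
Net radiated power P_net = εσA(T⁴ − T₀⁴) = 0.325×5.670×10⁻⁸×1.50×10⁻⁵×(1702⁴ − 292.4⁴).
T⁴ − T₀⁴ = 8.39147×10¹² − 7.30987×10⁹ = 8.38416×10¹² K⁴, so P_net = 2.32 W.

Net loss ≈ 2.32 W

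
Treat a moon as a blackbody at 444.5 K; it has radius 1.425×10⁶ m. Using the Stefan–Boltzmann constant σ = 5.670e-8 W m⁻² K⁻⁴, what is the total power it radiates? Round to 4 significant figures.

P ≈ 5.648×10¹⁶ W

Surface area A = 4πR² = 4π(1.425×10⁶ m)² = 2.55176×10¹³ m².
P = σAT⁴ = 5.670×10⁻⁸ × 2.55176×10¹³ × (444.5)⁴ = 5.648×10¹⁶ W.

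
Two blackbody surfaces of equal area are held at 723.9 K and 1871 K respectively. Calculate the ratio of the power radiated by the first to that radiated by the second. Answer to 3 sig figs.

P₁/P₂ ≈ 0.0224

With equal areas, P₁/P₂ = (T₁/T₂)⁴ = (723.9/1871)⁴ = 0.0224.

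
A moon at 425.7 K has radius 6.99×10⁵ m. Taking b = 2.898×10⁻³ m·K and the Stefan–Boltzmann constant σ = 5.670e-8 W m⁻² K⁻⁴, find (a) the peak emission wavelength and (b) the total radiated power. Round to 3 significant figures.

(a) λ_max = b/T = 2.898×10⁻³/425.7 = 6.808×10⁻⁶ m = 6.81 μm.
Surface area A = 4πR² = 4π(6.99×10⁵ m)² = 6.13994×10¹² m².
(b) P = σAT⁴ = 5.670×10⁻⁸×6.13994×10¹²×(425.7)⁴ = 1.14×10¹⁶ W.

λ_max ≈ 6.81 μm; P ≈ 1.14×10¹⁶ W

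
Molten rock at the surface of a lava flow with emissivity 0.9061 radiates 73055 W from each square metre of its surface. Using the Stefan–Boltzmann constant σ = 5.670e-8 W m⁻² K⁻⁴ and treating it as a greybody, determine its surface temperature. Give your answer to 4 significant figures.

I = εσT⁴, so T = (I/εσ)^(1/4) = (73055/(0.9061×5.670×10⁻⁸))^(1/4) = 1092 K.

T ≈ 1092 K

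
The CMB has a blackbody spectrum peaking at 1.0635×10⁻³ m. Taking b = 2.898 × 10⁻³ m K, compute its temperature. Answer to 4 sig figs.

T ≈ 2.725 K

Wien's law gives T = b/λ_max = (2.898×10⁻³ m·K)/(1.0635×10⁻³ m) = 2.725 K.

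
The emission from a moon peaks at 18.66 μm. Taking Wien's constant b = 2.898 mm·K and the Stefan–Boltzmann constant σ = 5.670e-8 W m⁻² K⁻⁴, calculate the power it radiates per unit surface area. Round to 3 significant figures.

Wien's law: T = b/λ_max = 2.898×10⁻³/1.866×10⁻⁵ = 155.305 K.
Then I = σT⁴ = 5.670×10⁻⁸×(155.305)⁴ = 33.0 W/m².

I ≈ 33.0 W/m²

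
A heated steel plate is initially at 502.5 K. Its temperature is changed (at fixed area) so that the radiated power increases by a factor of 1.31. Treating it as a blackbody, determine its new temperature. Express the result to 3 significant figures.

T₂ ≈ 538 K

P ∝ T⁴, so T₂/T₁ = (P₂/P₁)^(1/4) = (1.31)^(1/4) = 1.06984.
T₂ = 502.5 × 1.06984 = 538 K.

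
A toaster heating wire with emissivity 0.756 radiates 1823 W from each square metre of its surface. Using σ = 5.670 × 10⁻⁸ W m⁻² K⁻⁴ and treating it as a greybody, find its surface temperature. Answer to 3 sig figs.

T ≈ 454 K

I = εσT⁴, so T = (I/εσ)^(1/4) = (1823/(0.756×5.670×10⁻⁸))^(1/4) = 454 K.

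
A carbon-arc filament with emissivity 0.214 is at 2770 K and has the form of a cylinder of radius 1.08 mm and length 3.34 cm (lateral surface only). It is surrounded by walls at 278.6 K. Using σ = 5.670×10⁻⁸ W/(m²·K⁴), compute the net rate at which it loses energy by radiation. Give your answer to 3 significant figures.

Net loss ≈ 162 W

Lateral area A = 2πrL = 2π×1.08×10⁻³×0.0334 = 2.26647×10⁻⁴ m².
Net radiated power P_net = εσA(T⁴ − T₀⁴) = 0.214×5.670×10⁻⁸×2.26647×10⁻⁴×(2770⁴ − 278.6⁴).
T⁴ − T₀⁴ = 5.88734×10¹³ − 6.02455×10⁹ = 5.88674×10¹³ K⁴, so P_net = 162 W.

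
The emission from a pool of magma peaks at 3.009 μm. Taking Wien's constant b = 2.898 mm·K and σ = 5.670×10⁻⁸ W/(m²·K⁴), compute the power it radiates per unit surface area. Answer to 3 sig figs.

I ≈ 4.88×10⁴ W/m²

Wien's law: T = b/λ_max = 2.898×10⁻³/3.009×10⁻⁶ = 963.111 K.
Then I = σT⁴ = 5.670×10⁻⁸×(963.111)⁴ = 4.88×10⁴ W/m².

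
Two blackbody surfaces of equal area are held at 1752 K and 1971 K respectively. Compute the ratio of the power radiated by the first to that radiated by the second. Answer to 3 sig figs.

With equal areas, P₁/P₂ = (T₁/T₂)⁴ = (1752/1971)⁴ = 0.624.

P₁/P₂ ≈ 0.624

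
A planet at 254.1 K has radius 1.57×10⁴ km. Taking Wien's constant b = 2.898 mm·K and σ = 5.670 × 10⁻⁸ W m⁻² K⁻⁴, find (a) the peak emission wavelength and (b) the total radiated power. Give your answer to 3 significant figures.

λ_max ≈ 11.4 μm; P ≈ 7.32×10¹⁷ W

(a) λ_max = b/T = 2.898×10⁻³/254.1 = 1.140×10⁻⁵ m = 11.4 μm.
Surface area A = 4πR² = 4π(1.57×10⁷ m)² = 3.09748×10¹⁵ m².
(b) P = σAT⁴ = 5.670×10⁻⁸×3.09748×10¹⁵×(254.1)⁴ = 7.32×10¹⁷ W.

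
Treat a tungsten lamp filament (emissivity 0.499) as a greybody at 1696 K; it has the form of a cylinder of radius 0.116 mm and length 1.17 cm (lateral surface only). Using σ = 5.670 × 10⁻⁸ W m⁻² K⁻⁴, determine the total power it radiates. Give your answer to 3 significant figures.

P ≈ 2.00 W

Lateral area A = 2πrL = 2π×1.16×10⁻⁴×0.0117 = 8.52754×10⁻⁶ m².
P = εσAT⁴ = 0.499 × 5.670×10⁻⁸ × 8.52754×10⁻⁶ × (1696)⁴ = 2.00 W.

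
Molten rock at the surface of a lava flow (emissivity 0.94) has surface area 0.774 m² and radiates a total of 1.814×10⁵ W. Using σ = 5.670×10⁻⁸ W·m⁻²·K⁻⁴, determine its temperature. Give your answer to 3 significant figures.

T ≈ 1.45×10³ K

Area A = 0.774 m².
P = εσAT⁴ ⇒ T = (P/(εσA))^(1/4) = (1.814×10⁵/(0.94×5.670×10⁻⁸×0.774))^(1/4) = 1.45×10³ K.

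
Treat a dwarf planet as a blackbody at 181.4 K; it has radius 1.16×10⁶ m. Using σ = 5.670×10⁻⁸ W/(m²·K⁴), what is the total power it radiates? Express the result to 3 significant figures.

Surface area A = 4πR² = 4π(1.16×10⁶ m)² = 1.69093×10¹³ m².
P = σAT⁴ = 5.670×10⁻⁸ × 1.69093×10¹³ × (181.4)⁴ = 1.04×10¹⁵ W.

P ≈ 1.04×10¹⁵ W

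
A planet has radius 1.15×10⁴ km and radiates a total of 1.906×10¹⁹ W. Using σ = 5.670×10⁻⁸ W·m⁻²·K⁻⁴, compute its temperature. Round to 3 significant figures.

T ≈ 671 K

Surface area A = 4πR² = 4π(1.15×10⁷ m)² = 1.66190×10¹⁵ m².
P = σAT⁴ ⇒ T = (P/(σA))^(1/4) = (1.906×10¹⁹/(5.670×10⁻⁸×1.66190×10¹⁵))^(1/4) = 671 K.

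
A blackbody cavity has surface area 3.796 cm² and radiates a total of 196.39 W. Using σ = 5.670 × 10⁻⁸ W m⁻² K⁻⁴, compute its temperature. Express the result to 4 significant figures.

T ≈ 1738 K

Area A = 3.796 cm² = 3.796×10⁻⁴ m².
P = σAT⁴ ⇒ T = (P/(σA))^(1/4) = (196.39/(5.670×10⁻⁸×3.796×10⁻⁴))^(1/4) = 1738 K.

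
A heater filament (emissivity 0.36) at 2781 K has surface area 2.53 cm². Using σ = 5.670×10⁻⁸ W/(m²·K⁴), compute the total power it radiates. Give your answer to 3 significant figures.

Area A = 2.53 cm² = 2.53×10⁻⁴ m².
P = εσAT⁴ = 0.36 × 5.670×10⁻⁸ × 2.53×10⁻⁴ × (2781)⁴ = 309 W.

P ≈ 309 W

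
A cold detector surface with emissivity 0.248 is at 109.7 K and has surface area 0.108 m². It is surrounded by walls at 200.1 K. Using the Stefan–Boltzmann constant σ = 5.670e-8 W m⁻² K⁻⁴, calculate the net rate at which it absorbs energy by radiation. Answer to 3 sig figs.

Net gain ≈ 2.21 W

Area A = 0.108 m².
Net radiated power P_net = εσA(T⁴ − T₀⁴) = 0.248×5.670×10⁻⁸×0.108×(109.7⁴ − 200.1⁴).
T⁴ − T₀⁴ = 1.44819×10⁸ − 1.60320×10⁹ = -1.45838×10⁹ K⁴, so P_net = -2.21 W — negative, meaning a net gain of 2.21 W.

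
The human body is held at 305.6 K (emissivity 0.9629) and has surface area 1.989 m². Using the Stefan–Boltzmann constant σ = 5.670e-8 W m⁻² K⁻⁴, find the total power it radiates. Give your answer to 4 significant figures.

Area A = 1.989 m².
P = εσAT⁴ = 0.9629 × 5.670×10⁻⁸ × 1.989 × (305.6)⁴ = 947.1 W.

P ≈ 947.1 W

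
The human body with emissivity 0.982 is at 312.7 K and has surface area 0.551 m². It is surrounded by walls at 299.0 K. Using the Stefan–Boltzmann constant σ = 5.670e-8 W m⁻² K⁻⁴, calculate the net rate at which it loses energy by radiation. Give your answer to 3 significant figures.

Area A = 0.551 m².
Net radiated power P_net = εσA(T⁴ − T₀⁴) = 0.982×5.670×10⁻⁸×0.551×(312.7⁴ − 299.0⁴).
T⁴ − T₀⁴ = 9.56118×10⁹ − 7.99254×10⁹ = 1.56864×10⁹ K⁴, so P_net = 48.1 W.

Net loss ≈ 48.1 W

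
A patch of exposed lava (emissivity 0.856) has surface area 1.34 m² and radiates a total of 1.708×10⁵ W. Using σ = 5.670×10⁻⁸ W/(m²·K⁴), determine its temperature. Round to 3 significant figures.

T ≈ 1.27×10³ K

Area A = 1.34 m².
P = εσAT⁴ ⇒ T = (P/(εσA))^(1/4) = (1.708×10⁵/(0.856×5.670×10⁻⁸×1.34))^(1/4) = 1.27×10³ K.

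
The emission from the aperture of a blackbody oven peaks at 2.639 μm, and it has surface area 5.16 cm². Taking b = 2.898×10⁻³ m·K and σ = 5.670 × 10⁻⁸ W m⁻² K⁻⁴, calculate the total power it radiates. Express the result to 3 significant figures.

Wien's law: T = b/λ_max = 2.898×10⁻³/2.639×10⁻⁶ = 1098.14 K.
Area A = 5.16 cm² = 5.16×10⁻⁴ m².
Then P = σAT⁴ = 5.670×10⁻⁸×5.16×10⁻⁴×(1098.14)⁴ = 42.5 W.

P ≈ 42.5 W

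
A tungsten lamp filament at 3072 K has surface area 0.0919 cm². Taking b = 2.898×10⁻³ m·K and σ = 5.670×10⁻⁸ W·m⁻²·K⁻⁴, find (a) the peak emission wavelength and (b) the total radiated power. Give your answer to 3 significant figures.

λ_max ≈ 943 nm; P ≈ 46.4 W

(a) λ_max = b/T = 2.898×10⁻³/3072 = 9.434×10⁻⁷ m = 943 nm.
Area A = 0.0919 cm² = 9.19×10⁻⁶ m².
(b) P = σAT⁴ = 5.670×10⁻⁸×9.19×10⁻⁶×(3072)⁴ = 46.4 W.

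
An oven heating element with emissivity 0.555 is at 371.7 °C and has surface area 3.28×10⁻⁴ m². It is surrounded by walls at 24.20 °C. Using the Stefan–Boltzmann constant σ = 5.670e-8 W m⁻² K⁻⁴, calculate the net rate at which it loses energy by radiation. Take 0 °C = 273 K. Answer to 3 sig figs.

Net loss ≈ 1.70 W

T = 371.7 °C + 273 = 644.7 K.
Surroundings: T = 24.20 °C + 273 = 297.20 K.
Area A = 3.28×10⁻⁴ m².
Net radiated power P_net = εσA(T⁴ − T₀⁴) = 0.555×5.670×10⁻⁸×3.28×10⁻⁴×(644.7⁴ − 297.20⁴).
T⁴ − T₀⁴ = 1.72755×10¹¹ − 7.80181×10⁹ = 1.64953×10¹¹ K⁴, so P_net = 1.70 W.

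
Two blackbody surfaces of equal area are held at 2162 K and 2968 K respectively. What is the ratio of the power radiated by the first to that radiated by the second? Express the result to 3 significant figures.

P₁/P₂ ≈ 0.282

With equal areas, P₁/P₂ = (T₁/T₂)⁴ = (2162/2968)⁴ = 0.282.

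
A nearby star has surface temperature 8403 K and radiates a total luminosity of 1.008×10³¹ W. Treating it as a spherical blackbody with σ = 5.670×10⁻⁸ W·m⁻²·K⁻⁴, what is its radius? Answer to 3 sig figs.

L = 4πR²σT⁴ ⇒ R = √(L/(4πσT⁴)).
σT⁴ = 2.82697×10⁸ W/m², so R = √(1.008×10³¹/(4π×2.82697×10⁸)) = 5.33×10¹⁰ m.

R ≈ 5.33×10¹⁰ m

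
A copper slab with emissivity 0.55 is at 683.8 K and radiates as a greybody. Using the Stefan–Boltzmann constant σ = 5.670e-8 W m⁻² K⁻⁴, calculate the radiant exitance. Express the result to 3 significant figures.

I ≈ 6.82×10³ W/m²

Stefan–Boltzmann: I = εσT⁴ = 0.55 × 5.670×10⁻⁸ × (683.8)⁴ = 6.82×10³ W/m².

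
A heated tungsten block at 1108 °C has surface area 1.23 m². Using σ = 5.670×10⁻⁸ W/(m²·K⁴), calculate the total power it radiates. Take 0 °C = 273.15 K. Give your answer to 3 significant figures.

T = 1108 °C + 273.15 = 1381.15 K.
Area A = 1.23 m².
P = σAT⁴ = 5.670×10⁻⁸ × 1.23 × (1381.15)⁴ = 2.54×10⁵ W.

P ≈ 2.54×10⁵ W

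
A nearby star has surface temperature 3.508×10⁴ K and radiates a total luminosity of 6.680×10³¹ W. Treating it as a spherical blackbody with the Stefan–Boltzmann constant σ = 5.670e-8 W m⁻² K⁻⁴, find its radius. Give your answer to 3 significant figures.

R ≈ 7.87×10⁹ m

L = 4πR²σT⁴ ⇒ R = √(L/(4πσT⁴)).
σT⁴ = 8.58660×10¹⁰ W/m², so R = √(6.680×10³¹/(4π×8.58660×10¹⁰)) = 7.87×10⁹ m.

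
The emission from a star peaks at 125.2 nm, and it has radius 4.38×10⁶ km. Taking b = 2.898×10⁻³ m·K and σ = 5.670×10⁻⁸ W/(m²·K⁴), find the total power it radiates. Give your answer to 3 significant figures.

P ≈ 3.92×10³⁰ W

Wien's law: T = b/λ_max = 2.898×10⁻³/1.252×10⁻⁷ = 23147.0 K.
Surface area A = 4πR² = 4π(4.38×10⁹ m)² = 2.41078×10²⁰ m².
Then P = σAT⁴ = 5.670×10⁻⁸×2.41078×10²⁰×(23147.0)⁴ = 3.92×10³⁰ W.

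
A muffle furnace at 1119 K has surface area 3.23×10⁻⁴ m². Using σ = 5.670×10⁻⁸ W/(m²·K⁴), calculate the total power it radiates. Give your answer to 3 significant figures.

P ≈ 28.7 W

Area A = 3.23×10⁻⁴ m².
P = σAT⁴ = 5.670×10⁻⁸ × 3.23×10⁻⁴ × (1119)⁴ = 28.7 W.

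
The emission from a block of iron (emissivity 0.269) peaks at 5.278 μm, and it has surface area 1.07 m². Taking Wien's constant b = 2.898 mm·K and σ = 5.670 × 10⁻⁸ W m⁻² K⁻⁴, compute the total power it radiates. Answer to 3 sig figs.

P ≈ 1.48×10³ W

Wien's law: T = b/λ_max = 2.898×10⁻³/5.278×10⁻⁶ = 549.072 K.
Area A = 1.07 m².
Then P = εσAT⁴ = 0.269×5.670×10⁻⁸×1.07×(549.072)⁴ = 1.48×10³ W.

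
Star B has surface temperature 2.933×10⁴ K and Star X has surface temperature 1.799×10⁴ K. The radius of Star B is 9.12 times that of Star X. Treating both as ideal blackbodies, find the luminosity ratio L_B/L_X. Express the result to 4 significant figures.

L_B/L_X ≈ 587.6

L ∝ R²T⁴, so L_B/L_X = (R_B/R_X)²(T_B/T_X)⁴ = (9.12)² × (2.933×10⁴/1.799×10⁴)⁴ = 83.1744 × 7.06519 = 587.6.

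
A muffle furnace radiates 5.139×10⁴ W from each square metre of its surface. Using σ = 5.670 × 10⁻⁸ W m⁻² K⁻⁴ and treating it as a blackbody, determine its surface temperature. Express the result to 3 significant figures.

T ≈ 976 K

I = σT⁴, so T = (I/σ)^(1/4) = (5.139×10⁴/(5.670×10⁻⁸))^(1/4) = 976 K.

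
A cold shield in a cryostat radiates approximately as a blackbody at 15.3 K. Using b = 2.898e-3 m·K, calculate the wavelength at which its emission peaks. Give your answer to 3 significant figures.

Wien's displacement law: λ_max = b/T = (2.898×10⁻³ m·K)/(15.3 K) = 1.894×10⁻⁴ m.
That is 1.89×10⁻⁴ m, in the infrared range.

λ_max ≈ 1.89×10⁻⁴ m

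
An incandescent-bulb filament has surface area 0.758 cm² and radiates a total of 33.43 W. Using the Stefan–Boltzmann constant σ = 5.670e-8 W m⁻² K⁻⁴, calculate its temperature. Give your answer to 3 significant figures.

T ≈ 1.67×10³ K

Area A = 0.758 cm² = 7.58×10⁻⁵ m².
P = σAT⁴ ⇒ T = (P/(σA))^(1/4) = (33.43/(5.670×10⁻⁸×7.58×10⁻⁵))^(1/4) = 1.67×10³ K.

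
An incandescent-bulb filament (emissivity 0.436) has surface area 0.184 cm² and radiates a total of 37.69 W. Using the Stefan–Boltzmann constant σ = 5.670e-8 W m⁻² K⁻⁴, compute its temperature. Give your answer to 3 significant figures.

Area A = 0.184 cm² = 1.84×10⁻⁵ m².
P = εσAT⁴ ⇒ T = (P/(εσA))^(1/4) = (37.69/(0.436×5.670×10⁻⁸×1.84×10⁻⁵))^(1/4) = 3.02×10³ K.

T ≈ 3.02×10³ K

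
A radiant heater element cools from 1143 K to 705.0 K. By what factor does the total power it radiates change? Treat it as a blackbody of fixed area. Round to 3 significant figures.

P₂/P₁ ≈ 0.145

P ∝ T⁴, so P₂/P₁ = (T₂/T₁)⁴ = (705.0/1143)⁴ = (0.616798)⁴ = 0.145.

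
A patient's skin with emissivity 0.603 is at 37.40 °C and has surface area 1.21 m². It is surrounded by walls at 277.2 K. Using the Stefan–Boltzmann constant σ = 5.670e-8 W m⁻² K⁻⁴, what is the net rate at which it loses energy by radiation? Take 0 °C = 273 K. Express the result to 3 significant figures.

Net loss ≈ 140 W

T = 37.40 °C + 273 = 310.40 K.
Area A = 1.21 m².
Net radiated power P_net = εσA(T⁴ − T₀⁴) = 0.603×5.670×10⁻⁸×1.21×(310.40⁴ − 277.2⁴).
T⁴ − T₀⁴ = 9.28297×10⁹ − 5.90436×10⁹ = 3.37861×10⁹ K⁴, so P_net = 140 W.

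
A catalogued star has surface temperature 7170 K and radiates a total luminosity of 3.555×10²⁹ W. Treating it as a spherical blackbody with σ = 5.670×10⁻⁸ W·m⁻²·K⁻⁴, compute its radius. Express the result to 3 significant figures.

R ≈ 1.37×10¹⁰ m

L = 4πR²σT⁴ ⇒ R = √(L/(4πσT⁴)).
σT⁴ = 1.49851×10⁸ W/m², so R = √(3.555×10²⁹/(4π×1.49851×10⁸)) = 1.37×10¹⁰ m.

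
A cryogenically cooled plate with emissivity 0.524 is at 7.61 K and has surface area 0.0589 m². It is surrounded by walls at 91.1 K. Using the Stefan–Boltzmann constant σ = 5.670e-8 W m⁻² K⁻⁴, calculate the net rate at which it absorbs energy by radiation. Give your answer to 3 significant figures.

Net gain ≈ 0.121 W

Area A = 0.0589 m².
Net radiated power P_net = εσA(T⁴ − T₀⁴) = 0.524×5.670×10⁻⁸×0.0589×(7.61⁴ − 91.1⁴).
T⁴ − T₀⁴ = 3353.81 − 6.88769×10⁷ = -6.88735×10⁷ K⁴, so P_net = -0.121 W — negative, meaning a net gain of 0.121 W.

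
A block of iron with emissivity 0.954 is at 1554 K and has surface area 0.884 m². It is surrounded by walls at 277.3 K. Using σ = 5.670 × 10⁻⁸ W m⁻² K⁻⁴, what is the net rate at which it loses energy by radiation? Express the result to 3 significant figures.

Area A = 0.884 m².
Net radiated power P_net = εσA(T⁴ − T₀⁴) = 0.954×5.670×10⁻⁸×0.884×(1554⁴ − 277.3⁴).
T⁴ − T₀⁴ = 5.83182×10¹² − 5.91289×10⁹ = 5.82591×10¹² K⁴, so P_net = 2.79×10⁵ W.

Net loss ≈ 2.79×10⁵ W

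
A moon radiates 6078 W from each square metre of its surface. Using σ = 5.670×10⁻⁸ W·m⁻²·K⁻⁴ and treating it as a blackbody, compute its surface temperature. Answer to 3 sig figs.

T ≈ 572 K

I = σT⁴, so T = (I/σ)^(1/4) = (6078/(5.670×10⁻⁸))^(1/4) = 572 K.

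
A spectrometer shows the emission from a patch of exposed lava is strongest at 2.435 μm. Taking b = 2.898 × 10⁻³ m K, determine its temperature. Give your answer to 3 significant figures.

Wien's law gives T = b/λ_max = (2.898×10⁻³ m·K)/(2.435×10⁻⁶ m) = 1.19×10³ K.

T ≈ 1.19×10³ K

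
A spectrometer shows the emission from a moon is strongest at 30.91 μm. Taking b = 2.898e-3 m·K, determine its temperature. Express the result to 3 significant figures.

T ≈ 93.8 K

Wien's law gives T = b/λ_max = (2.898×10⁻³ m·K)/(3.091×10⁻⁵ m) = 93.8 K.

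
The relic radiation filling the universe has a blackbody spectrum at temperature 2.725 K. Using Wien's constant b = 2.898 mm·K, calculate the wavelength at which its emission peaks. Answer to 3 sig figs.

λ_max ≈ 1.06 mm

Wien's displacement law: λ_max = b/T = (2.898×10⁻³ m·K)/(2.725 K) = 1.063×10⁻³ m.
That is 1.06 mm, in the microwave range.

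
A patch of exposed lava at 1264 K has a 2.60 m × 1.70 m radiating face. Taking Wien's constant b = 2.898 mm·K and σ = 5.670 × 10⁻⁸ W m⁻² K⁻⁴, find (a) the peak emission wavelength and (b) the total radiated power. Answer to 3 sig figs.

(a) λ_max = b/T = 2.898×10⁻³/1264 = 2.293×10⁻⁶ m = 2.29×10³ nm.
Area A = 2.60 × 1.70 = 4.42 m².
(b) P = σAT⁴ = 5.670×10⁻⁸×4.42×(1264)⁴ = 6.40×10⁵ W.

λ_max ≈ 2.29×10³ nm; P ≈ 6.40×10⁵ W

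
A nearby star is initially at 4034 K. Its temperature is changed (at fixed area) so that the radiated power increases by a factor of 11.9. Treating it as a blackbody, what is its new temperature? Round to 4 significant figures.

T₂ ≈ 7492 K

P ∝ T⁴, so T₂/T₁ = (P₂/P₁)^(1/4) = (11.9)^(1/4) = 1.85732.
T₂ = 4034 × 1.85732 = 7492 K.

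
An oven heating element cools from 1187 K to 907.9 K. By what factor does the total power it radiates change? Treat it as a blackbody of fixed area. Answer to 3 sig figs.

P ∝ T⁴, so P₂/P₁ = (T₂/T₁)⁴ = (907.9/1187)⁴ = (0.764869)⁴ = 0.342.

P₂/P₁ ≈ 0.342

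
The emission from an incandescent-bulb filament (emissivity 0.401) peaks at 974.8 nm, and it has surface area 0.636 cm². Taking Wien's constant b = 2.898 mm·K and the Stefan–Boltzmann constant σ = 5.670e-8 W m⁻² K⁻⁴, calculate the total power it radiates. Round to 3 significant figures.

Wien's law: T = b/λ_max = 2.898×10⁻³/9.748×10⁻⁷ = 2972.92 K.
Area A = 0.636 cm² = 6.36×10⁻⁵ m².
Then P = εσAT⁴ = 0.401×5.670×10⁻⁸×6.36×10⁻⁵×(2972.92)⁴ = 113 W.

P ≈ 113 W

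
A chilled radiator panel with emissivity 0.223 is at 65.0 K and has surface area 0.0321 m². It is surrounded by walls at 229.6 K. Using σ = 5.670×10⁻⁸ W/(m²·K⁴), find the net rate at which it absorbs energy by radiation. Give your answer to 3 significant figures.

Net gain ≈ 1.12 W

Area A = 0.0321 m².
Net radiated power P_net = εσA(T⁴ − T₀⁴) = 0.223×5.670×10⁻⁸×0.0321×(65.0⁴ − 229.6⁴).
T⁴ − T₀⁴ = 1.78506×10⁷ − 2.77899×10⁹ = -2.76114×10⁹ K⁴, so P_net = -1.12 W — negative, meaning a net gain of 1.12 W.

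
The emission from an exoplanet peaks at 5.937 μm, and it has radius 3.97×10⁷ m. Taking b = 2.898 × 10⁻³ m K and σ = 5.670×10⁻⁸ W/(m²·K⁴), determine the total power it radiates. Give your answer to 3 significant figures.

P ≈ 6.38×10¹⁹ W

Wien's law: T = b/λ_max = 2.898×10⁻³/5.937×10⁻⁶ = 488.125 K.
Surface area A = 4πR² = 4π(3.97×10⁷ m)² = 1.98057×10¹⁶ m².
Then P = σAT⁴ = 5.670×10⁻⁸×1.98057×10¹⁶×(488.125)⁴ = 6.38×10¹⁹ W.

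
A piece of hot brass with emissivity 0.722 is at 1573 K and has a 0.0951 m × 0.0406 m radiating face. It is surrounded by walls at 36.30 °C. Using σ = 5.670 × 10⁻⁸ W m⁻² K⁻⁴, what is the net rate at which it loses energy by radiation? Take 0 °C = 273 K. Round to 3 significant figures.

Net loss ≈ 966 W

Surroundings: T = 36.30 °C + 273 = 309.30 K.
Area A = 0.0951 × 0.0406 = 3.86106×10⁻³ m².
Net radiated power P_net = εσA(T⁴ − T₀⁴) = 0.722×5.670×10⁻⁸×3.86106×10⁻³×(1573⁴ − 309.30⁴).
T⁴ − T₀⁴ = 6.12230×10¹² − 9.15208×10⁹ = 6.11315×10¹² K⁴, so P_net = 966 W.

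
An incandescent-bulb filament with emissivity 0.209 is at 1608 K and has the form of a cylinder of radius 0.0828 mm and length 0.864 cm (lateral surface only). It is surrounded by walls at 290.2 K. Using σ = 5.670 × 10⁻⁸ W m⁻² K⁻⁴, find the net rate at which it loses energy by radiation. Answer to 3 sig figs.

Lateral area A = 2πrL = 2π×8.28×10⁻⁵×8.64×10⁻³ = 4.49494×10⁻⁶ m².
Net radiated power P_net = εσA(T⁴ − T₀⁴) = 0.209×5.670×10⁻⁸×4.49494×10⁻⁶×(1608⁴ − 290.2⁴).
T⁴ − T₀⁴ = 6.68566×10¹² − 7.09234×10⁹ = 6.67857×10¹² K⁴, so P_net = 0.356 W.

Net loss ≈ 0.356 W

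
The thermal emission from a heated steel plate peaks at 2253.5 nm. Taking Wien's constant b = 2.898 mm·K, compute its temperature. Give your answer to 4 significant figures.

Wien's law gives T = b/λ_max = (2.898×10⁻³ m·K)/(2.2535×10⁻⁶ m) = 1286 K.

T ≈ 1286 K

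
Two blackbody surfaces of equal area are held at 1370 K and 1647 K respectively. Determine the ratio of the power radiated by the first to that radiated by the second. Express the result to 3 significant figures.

P₁/P₂ ≈ 0.479

With equal areas, P₁/P₂ = (T₁/T₂)⁴ = (1370/1647)⁴ = 0.479.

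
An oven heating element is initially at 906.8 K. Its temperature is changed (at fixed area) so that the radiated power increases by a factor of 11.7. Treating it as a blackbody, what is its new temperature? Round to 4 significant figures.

T₂ ≈ 1677 K

P ∝ T⁴, so T₂/T₁ = (P₂/P₁)^(1/4) = (11.7)^(1/4) = 1.84947.
T₂ = 906.8 × 1.84947 = 1677 K.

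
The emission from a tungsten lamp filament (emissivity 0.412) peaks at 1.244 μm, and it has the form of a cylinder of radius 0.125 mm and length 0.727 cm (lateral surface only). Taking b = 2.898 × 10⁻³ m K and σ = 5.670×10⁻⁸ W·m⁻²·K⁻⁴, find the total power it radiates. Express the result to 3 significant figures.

Wien's law: T = b/λ_max = 2.898×10⁻³/1.244×10⁻⁶ = 2329.58 K.
Lateral area A = 2πrL = 2π×1.25×10⁻⁴×7.27×10⁻³ = 5.70984×10⁻⁶ m².
Then P = εσAT⁴ = 0.412×5.670×10⁻⁸×5.70984×10⁻⁶×(2329.58)⁴ = 3.93 W.

P ≈ 3.93 W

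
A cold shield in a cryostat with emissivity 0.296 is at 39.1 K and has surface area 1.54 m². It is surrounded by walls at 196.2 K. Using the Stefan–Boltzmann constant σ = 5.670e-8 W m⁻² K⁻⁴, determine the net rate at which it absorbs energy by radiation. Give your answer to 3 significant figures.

Area A = 1.54 m².
Net radiated power P_net = εσA(T⁴ − T₀⁴) = 0.296×5.670×10⁻⁸×1.54×(39.1⁴ − 196.2⁴).
T⁴ − T₀⁴ = 2.33726×10⁶ − 1.48182×10⁹ = -1.47948×10⁹ K⁴, so P_net = -38.2 W — negative, meaning a net gain of 38.2 W.

Net gain ≈ 38.2 W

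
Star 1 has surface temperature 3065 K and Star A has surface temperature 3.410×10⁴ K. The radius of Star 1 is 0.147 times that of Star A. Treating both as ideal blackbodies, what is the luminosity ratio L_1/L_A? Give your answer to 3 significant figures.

L ∝ R²T⁴, so L_1/L_A = (R_1/R_A)²(T_1/T_A)⁴ = (0.147)² × (3065/3.410×10⁴)⁴ = 0.021609 × 6.52686×10⁻⁵ = 1.41×10⁻⁶.

L_1/L_A ≈ 1.41×10⁻⁶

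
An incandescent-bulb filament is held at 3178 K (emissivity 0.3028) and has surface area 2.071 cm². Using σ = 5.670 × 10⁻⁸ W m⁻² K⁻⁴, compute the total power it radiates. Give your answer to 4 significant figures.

Area A = 2.071 cm² = 2.071×10⁻⁴ m².
P = εσAT⁴ = 0.3028 × 5.670×10⁻⁸ × 2.071×10⁻⁴ × (3178)⁴ = 362.7 W.

P ≈ 362.7 W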